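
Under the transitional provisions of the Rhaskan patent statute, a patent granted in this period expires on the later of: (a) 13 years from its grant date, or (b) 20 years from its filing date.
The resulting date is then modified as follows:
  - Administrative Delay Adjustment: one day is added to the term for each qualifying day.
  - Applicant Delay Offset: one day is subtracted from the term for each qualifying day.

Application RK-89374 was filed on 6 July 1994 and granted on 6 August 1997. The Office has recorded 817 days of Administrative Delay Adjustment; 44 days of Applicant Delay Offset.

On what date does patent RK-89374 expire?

(a) grant + 13 years → 6 August 2010.
(b) filing + 20 years → 6 July 2014.
Later of the two: 6 July 2014.
Administrative Delay Adjustment: +817 days → 30 September 2016.
Applicant Delay Offset: −44 days → 17 August 2016.

August 17, 2016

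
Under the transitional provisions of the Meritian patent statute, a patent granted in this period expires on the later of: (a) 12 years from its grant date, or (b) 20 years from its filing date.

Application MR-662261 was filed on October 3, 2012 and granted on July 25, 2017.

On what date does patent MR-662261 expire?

October 3, 2032

(a) grant + 12 years → 25 July 2029.
(b) filing + 20 years → 3 October 2032.
Later of the two: 3 October 2032.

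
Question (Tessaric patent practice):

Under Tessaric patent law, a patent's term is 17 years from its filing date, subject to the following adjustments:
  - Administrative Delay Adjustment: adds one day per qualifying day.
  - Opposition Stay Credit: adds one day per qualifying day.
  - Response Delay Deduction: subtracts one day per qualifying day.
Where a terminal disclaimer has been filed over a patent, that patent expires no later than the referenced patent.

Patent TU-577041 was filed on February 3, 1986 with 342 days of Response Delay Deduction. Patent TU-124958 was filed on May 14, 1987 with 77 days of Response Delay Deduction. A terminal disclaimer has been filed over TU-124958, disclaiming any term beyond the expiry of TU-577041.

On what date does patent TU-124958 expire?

Natural term of TU-124958:
  Base: filing + 17 years → 14 May 2004.
  Response Delay Deduction: −77 days → 27 February 2004.
Expiry of referenced patent TU-577041:
  Base: filing + 17 years → 3 February 2003.
  Response Delay Deduction: −342 days → 26 February 2002.
Terminal disclaimer: TU-124958 expires on the earlier of 27 February 2004 and 26 February 2002.

February 26, 2002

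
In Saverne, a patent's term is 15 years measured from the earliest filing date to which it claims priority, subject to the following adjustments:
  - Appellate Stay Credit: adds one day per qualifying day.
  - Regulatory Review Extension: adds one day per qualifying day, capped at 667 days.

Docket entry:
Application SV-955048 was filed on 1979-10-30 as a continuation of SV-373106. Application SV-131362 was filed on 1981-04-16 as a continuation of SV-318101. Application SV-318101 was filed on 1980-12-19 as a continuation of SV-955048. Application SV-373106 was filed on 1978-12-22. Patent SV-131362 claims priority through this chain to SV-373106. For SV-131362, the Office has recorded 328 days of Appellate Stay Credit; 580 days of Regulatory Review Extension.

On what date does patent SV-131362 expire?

Earliest priority filing: 22 December 1978.
Base term: 22 December 1978 + 15 years → 22 December 1993.
Appellate Stay Credit: +328 days → 15 November 1994.
Regulatory Review Extension: 580 days (within the 667-day cap) → +580 days → 17 June 1996.

1996-06-17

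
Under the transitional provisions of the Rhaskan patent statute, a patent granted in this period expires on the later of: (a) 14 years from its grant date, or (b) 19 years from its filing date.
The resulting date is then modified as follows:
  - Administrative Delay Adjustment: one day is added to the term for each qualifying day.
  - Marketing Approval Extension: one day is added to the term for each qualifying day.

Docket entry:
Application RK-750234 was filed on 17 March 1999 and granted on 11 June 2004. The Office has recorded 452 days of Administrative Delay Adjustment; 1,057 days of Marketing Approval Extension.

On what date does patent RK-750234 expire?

July 29, 2022

(a) grant + 14 years → 11 June 2018.
(b) filing + 19 years → 17 March 2018.
Later of the two: 11 June 2018.
Administrative Delay Adjustment: +452 days → 6 September 2019.
Marketing Approval Extension: +1057 days → 29 July 2022.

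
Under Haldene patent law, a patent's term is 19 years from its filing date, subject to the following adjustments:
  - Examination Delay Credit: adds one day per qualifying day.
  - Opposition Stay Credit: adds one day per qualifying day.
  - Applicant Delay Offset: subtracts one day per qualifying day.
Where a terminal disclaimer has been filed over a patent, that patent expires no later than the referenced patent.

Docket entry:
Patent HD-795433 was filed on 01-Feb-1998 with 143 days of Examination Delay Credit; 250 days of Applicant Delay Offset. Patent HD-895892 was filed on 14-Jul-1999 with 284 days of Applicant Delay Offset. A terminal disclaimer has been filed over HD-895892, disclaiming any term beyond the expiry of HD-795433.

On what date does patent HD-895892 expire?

Natural term of HD-895892:
  Base: filing + 19 years → 14 July 2018.
  Applicant Delay Offset: −284 days → 3 October 2017.
Expiry of referenced patent HD-795433:
  Base: filing + 19 years → 1 February 2017.
  Examination Delay Credit: +143 days → 24 June 2017.
  Applicant Delay Offset: −250 days → 17 October 2016.
Terminal disclaimer: HD-895892 expires on the earlier of 3 October 2017 and 17 October 2016.

October 17, 2016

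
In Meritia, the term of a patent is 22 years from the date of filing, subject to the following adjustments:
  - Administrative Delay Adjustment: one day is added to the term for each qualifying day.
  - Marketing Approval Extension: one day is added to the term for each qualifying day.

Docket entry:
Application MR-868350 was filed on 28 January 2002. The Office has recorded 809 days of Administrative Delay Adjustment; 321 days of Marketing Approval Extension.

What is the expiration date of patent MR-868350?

Base term: filing date + 22 years → 28 January 2024.
Administrative Delay Adjustment: +809 days → 16 April 2026.
Marketing Approval Extension: +321 days → 3 March 2027.

2027-03-03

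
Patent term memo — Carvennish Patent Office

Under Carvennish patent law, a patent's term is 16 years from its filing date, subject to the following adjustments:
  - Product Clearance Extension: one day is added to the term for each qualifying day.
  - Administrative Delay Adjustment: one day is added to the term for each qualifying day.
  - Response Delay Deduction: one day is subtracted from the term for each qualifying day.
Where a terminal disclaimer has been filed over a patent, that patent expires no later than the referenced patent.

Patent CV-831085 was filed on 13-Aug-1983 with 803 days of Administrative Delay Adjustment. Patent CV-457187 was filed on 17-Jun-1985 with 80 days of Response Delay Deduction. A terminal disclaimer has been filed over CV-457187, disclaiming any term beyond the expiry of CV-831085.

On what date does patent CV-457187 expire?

March 29, 2001

Natural term of CV-457187:
  Base: filing + 16 years → 17 June 2001.
  Response Delay Deduction: −80 days → 29 March 2001.
Expiry of referenced patent CV-831085:
  Base: filing + 16 years → 13 August 1999.
  Administrative Delay Adjustment: +803 days → 24 October 2001.
Terminal disclaimer: CV-457187 expires on the earlier of 29 March 2001 and 24 October 2001.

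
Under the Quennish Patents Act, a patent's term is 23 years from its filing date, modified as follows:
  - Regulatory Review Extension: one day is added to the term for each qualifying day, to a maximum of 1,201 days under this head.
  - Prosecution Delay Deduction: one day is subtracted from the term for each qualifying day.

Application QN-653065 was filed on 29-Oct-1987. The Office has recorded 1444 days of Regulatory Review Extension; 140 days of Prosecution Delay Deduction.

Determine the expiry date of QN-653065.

Base term: filing date + 23 years → 29 October 2010.
Regulatory Review Extension: 1444 days claimed exceeds the 1201-day cap, so +1201 days → 11 February 2014.
Prosecution Delay Deduction: −140 days → 24 September 2013.

September 24, 2013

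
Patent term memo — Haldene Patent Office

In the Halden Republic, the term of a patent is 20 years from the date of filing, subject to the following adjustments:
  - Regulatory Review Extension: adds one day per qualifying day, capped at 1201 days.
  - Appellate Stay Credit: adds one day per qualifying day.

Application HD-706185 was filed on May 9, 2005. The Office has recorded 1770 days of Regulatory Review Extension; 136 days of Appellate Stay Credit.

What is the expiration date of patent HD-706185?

Base term: filing date + 20 years → 9 May 2025.
Regulatory Review Extension: 1770 days claimed exceeds the 1201-day cap, so +1201 days → 22 August 2028.
Appellate Stay Credit: +136 days → 5 January 2029.

2029-01-05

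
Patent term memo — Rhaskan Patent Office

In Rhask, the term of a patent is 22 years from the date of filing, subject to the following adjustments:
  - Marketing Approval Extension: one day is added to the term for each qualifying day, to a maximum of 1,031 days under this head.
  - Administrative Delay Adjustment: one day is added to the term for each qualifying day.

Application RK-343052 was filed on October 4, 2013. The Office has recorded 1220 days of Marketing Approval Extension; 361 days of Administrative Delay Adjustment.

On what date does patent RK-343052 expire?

2039-07-27

Base term: filing date + 22 years → 4 October 2035.
Marketing Approval Extension: 1220 days claimed exceeds the 1031-day cap, so +1031 days → 31 July 2038.
Administrative Delay Adjustment: +361 days → 27 July 2039.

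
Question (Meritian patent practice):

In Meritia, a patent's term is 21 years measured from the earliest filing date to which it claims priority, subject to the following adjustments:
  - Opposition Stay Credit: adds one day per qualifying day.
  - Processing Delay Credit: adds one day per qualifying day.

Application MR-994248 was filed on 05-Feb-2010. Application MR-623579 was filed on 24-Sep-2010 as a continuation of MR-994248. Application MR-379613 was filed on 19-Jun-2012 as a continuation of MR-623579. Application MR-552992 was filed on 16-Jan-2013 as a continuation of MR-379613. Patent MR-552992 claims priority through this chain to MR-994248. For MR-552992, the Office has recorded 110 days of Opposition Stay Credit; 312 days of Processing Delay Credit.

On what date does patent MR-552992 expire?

Earliest priority filing: 5 February 2010.
Base term: 5 February 2010 + 21 years → 5 February 2031.
Opposition Stay Credit: +110 days → 26 May 2031.
Processing Delay Credit: +312 days → 2 April 2032.

2032-04-02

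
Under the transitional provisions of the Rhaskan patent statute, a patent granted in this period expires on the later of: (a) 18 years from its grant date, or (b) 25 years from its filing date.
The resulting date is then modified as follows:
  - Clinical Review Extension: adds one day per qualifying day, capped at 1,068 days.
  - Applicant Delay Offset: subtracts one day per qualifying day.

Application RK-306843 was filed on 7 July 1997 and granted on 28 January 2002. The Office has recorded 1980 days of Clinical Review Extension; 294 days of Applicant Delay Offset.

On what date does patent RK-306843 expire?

(a) grant + 18 years → 28 January 2020.
(b) filing + 25 years → 7 July 2022.
Later of the two: 7 July 2022.
Clinical Review Extension: 1980 days claimed exceeds the 1068-day cap, so +1068 days → 9 June 2025.
Applicant Delay Offset: −294 days → 19 August 2024.

2024-08-19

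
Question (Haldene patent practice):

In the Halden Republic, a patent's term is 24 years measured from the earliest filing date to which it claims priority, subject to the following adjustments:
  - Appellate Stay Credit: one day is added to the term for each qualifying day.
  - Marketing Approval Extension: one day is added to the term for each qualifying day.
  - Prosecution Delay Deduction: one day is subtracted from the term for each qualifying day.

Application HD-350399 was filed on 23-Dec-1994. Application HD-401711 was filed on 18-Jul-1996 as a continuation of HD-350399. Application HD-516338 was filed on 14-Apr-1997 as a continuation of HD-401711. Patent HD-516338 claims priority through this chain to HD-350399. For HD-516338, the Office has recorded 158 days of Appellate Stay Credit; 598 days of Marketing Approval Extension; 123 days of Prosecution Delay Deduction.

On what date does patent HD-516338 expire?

2020-09-16

Earliest priority filing: 23 December 1994.
Base term: 23 December 1994 + 24 years → 23 December 2018.
Appellate Stay Credit: +158 days → 30 May 2019.
Marketing Approval Extension: +598 days → 17 January 2021.
Prosecution Delay Deduction: −123 days → 16 September 2020.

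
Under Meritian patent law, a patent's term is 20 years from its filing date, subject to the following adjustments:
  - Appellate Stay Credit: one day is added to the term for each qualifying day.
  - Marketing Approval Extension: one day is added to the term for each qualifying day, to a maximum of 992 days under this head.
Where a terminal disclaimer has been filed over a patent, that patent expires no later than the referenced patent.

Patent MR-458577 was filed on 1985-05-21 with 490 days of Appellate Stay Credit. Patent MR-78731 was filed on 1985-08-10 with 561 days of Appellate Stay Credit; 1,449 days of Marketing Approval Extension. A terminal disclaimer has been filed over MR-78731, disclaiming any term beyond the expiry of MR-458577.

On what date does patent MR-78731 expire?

Natural term of MR-78731:
  Base: filing + 20 years → 10 August 2005.
  Appellate Stay Credit: +561 days → 22 February 2007.
  Marketing Approval Extension: 1449 days claimed exceeds the 992-day cap, so +992 days → 10 November 2009.
Expiry of referenced patent MR-458577:
  Base: filing + 20 years → 21 May 2005.
  Appellate Stay Credit: +490 days → 23 September 2006.
Terminal disclaimer: MR-78731 expires on the earlier of 10 November 2009 and 23 September 2006.

2006-09-23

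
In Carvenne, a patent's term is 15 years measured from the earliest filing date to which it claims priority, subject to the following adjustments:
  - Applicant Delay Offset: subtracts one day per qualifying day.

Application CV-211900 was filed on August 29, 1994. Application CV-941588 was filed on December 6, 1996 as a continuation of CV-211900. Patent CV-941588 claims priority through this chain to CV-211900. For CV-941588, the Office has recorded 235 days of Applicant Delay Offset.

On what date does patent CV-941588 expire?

Earliest priority filing: 29 August 1994.
Base term: 29 August 1994 + 15 years → 29 August 2009.
Applicant Delay Offset: −235 days → 6 January 2009.

January 6, 2009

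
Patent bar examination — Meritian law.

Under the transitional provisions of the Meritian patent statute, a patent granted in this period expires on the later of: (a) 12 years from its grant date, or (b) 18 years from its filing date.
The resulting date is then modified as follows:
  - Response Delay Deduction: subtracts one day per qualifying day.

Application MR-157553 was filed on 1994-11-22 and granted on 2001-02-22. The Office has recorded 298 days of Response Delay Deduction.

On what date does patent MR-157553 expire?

April 30, 2012

(a) grant + 12 years → 22 February 2013.
(b) filing + 18 years → 22 November 2012.
Later of the two: 22 February 2013.
Response Delay Deduction: −298 days → 30 April 2012.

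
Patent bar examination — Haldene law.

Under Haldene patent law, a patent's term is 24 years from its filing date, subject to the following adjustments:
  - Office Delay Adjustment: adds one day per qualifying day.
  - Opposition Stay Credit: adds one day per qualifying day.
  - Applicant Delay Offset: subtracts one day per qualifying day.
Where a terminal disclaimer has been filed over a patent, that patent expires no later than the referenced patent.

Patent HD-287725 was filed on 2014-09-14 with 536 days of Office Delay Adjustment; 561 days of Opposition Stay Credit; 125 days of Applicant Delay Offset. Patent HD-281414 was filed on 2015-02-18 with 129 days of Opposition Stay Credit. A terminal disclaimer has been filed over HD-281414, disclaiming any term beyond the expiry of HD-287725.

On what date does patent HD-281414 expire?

June 27, 2039

Natural term of HD-281414:
  Base: filing + 24 years → 18 February 2039.
  Opposition Stay Credit: +129 days → 27 June 2039.
Expiry of referenced patent HD-287725:
  Base: filing + 24 years → 14 September 2038.
  Office Delay Adjustment: +536 days → 3 March 2040.
  Opposition Stay Credit: +561 days → 15 September 2041.
  Applicant Delay Offset: −125 days → 13 May 2041.
Terminal disclaimer: HD-281414 expires on the earlier of 27 June 2039 and 13 May 2041.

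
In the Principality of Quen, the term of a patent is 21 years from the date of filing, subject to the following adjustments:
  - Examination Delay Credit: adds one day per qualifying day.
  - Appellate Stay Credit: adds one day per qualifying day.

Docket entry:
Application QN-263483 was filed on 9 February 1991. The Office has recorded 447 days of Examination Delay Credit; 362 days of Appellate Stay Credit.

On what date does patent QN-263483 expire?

Base term: filing date + 21 years → 9 February 2012.
Examination Delay Credit: +447 days → 1 May 2013.
Appellate Stay Credit: +362 days → 28 April 2014.

April 28, 2014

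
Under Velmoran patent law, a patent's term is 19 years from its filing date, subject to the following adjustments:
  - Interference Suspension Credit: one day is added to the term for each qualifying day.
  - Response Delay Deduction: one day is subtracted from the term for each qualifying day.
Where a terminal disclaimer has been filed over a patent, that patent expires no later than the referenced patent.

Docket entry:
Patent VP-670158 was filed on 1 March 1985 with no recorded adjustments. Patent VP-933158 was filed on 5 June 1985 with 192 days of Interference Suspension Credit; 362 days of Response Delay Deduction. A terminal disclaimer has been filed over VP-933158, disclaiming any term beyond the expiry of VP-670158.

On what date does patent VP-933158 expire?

Natural term of VP-933158:
  Base: filing + 19 years → 5 June 2004.
  Interference Suspension Credit: +192 days → 14 December 2004.
  Response Delay Deduction: −362 days → 18 December 2003.
Expiry of referenced patent VP-670158:
  Base: filing + 19 years → 1 March 2004.
Terminal disclaimer: VP-933158 expires on the earlier of 18 December 2003 and 1 March 2004.

2003-12-18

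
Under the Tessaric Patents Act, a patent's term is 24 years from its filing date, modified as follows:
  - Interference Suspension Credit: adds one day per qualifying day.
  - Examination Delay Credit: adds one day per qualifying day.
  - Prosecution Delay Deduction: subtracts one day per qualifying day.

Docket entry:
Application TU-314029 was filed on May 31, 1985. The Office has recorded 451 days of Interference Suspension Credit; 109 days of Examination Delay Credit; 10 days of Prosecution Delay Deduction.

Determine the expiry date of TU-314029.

Base term: filing date + 24 years → 31 May 2009.
Interference Suspension Credit: +451 days → 25 August 2010.
Examination Delay Credit: +109 days → 12 December 2010.
Prosecution Delay Deduction: −10 days → 2 December 2010.

2010-12-02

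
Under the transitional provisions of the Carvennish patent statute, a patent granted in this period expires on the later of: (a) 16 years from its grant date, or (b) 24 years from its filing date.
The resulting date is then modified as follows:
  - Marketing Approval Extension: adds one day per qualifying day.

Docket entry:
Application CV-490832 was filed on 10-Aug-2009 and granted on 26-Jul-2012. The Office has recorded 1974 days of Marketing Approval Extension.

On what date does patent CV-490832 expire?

January 5, 2039

(a) grant + 16 years → 26 July 2028.
(b) filing + 24 years → 10 August 2033.
Later of the two: 10 August 2033.
Marketing Approval Extension: +1974 days → 5 January 2039.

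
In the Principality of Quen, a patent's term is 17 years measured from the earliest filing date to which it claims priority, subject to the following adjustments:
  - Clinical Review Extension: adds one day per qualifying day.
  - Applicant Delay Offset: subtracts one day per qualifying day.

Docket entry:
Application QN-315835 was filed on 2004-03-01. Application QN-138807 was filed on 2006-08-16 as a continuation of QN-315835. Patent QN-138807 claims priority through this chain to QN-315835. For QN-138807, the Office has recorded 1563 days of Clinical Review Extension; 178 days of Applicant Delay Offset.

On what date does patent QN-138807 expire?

Earliest priority filing: 1 March 2004.
Base term: 1 March 2004 + 17 years → 1 March 2021.
Clinical Review Extension: +1563 days → 11 June 2025.
Applicant Delay Offset: −178 days → 15 December 2024.

December 15, 2024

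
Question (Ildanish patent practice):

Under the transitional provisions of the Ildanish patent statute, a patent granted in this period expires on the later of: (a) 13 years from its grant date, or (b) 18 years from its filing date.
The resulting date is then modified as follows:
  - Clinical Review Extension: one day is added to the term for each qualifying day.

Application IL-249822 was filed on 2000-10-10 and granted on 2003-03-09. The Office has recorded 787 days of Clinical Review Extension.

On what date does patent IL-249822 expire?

(a) grant + 13 years → 9 March 2016.
(b) filing + 18 years → 10 October 2018.
Later of the two: 10 October 2018.
Clinical Review Extension: +787 days → 5 December 2020.

December 5, 2020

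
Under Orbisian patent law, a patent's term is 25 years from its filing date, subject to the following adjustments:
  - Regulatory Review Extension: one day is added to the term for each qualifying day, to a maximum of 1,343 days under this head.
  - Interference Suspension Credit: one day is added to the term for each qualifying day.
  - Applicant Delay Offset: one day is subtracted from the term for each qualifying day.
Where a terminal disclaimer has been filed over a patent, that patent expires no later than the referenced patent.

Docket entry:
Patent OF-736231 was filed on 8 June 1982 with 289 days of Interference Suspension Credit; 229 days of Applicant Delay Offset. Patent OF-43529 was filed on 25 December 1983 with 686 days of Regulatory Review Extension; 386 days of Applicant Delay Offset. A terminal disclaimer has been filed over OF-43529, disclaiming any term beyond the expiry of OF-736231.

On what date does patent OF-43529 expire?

Natural term of OF-43529:
  Base: filing + 25 years → 25 December 2008.
  Regulatory Review Extension: 686 days (within the 1343-day cap) → +686 days → 11 November 2010.
  Applicant Delay Offset: −386 days → 21 October 2009.
Expiry of referenced patent OF-736231:
  Base: filing + 25 years → 8 June 2007.
  Interference Suspension Credit: +289 days → 23 March 2008.
  Applicant Delay Offset: −229 days → 7 August 2007.
Terminal disclaimer: OF-43529 expires on the earlier of 21 October 2009 and 7 August 2007.

2007-08-07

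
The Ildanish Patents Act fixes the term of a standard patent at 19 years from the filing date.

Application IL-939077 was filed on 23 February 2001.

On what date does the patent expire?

2020-02-23

Filing date + 19 years → 23 February 2020.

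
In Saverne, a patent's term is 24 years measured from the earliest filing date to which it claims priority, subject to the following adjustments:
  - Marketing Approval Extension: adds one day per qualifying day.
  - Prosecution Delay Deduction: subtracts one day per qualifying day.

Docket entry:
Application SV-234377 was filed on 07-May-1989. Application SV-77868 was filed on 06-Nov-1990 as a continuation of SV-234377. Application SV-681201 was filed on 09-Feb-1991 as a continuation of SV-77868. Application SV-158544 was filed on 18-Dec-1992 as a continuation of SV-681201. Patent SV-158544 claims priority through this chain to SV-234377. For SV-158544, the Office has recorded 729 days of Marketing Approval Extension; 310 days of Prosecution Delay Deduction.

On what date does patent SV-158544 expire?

Earliest priority filing: 7 May 1989.
Base term: 7 May 1989 + 24 years → 7 May 2013.
Marketing Approval Extension: +729 days → 6 May 2015.
Prosecution Delay Deduction: −310 days → 30 June 2014.

June 30, 2014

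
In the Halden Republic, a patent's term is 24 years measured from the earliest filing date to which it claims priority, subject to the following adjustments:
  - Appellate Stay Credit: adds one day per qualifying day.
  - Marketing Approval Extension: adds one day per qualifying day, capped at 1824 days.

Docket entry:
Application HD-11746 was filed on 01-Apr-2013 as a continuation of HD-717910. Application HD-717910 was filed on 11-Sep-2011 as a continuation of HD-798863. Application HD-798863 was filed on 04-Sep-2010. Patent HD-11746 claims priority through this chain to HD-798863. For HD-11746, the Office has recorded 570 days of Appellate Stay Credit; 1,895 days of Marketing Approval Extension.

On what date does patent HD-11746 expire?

Earliest priority filing: 4 September 2010.
Base term: 4 September 2010 + 24 years → 4 September 2034.
Appellate Stay Credit: +570 days → 27 March 2036.
Marketing Approval Extension: 1895 days claimed exceeds the 1824-day cap, so +1824 days → 25 March 2041.

March 25, 2041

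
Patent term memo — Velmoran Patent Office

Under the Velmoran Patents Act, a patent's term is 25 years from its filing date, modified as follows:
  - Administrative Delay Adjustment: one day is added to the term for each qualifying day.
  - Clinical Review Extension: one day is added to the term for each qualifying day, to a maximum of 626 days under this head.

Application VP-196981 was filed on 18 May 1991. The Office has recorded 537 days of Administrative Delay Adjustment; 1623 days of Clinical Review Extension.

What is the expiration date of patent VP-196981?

Base term: filing date + 25 years → 18 May 2016.
Administrative Delay Adjustment: +537 days → 6 November 2017.
Clinical Review Extension: 1623 days claimed exceeds the 626-day cap, so +626 days → 25 July 2019.

July 25, 2019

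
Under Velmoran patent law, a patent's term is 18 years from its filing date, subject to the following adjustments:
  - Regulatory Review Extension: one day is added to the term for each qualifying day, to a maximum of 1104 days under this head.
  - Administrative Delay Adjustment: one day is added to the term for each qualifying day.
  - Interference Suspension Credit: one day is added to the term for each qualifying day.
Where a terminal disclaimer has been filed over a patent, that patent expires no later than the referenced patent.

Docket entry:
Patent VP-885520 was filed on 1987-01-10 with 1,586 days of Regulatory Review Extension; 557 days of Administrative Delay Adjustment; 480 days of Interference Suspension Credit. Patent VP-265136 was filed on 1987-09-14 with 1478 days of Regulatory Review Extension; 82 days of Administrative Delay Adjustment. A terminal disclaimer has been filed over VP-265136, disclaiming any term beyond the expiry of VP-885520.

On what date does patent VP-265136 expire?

December 13, 2008

Natural term of VP-265136:
  Base: filing + 18 years → 14 September 2005.
  Regulatory Review Extension: 1478 days claimed exceeds the 1104-day cap, so +1104 days → 22 September 2008.
  Administrative Delay Adjustment: +82 days → 13 December 2008.
Expiry of referenced patent VP-885520:
  Base: filing + 18 years → 10 January 2005.
  Regulatory Review Extension: 1586 days claimed exceeds the 1104-day cap, so +1104 days → 19 January 2008.
  Administrative Delay Adjustment: +557 days → 29 July 2009.
  Interference Suspension Credit: +480 days → 21 November 2010.
Terminal disclaimer: VP-265136 expires on the earlier of 13 December 2008 and 21 November 2010.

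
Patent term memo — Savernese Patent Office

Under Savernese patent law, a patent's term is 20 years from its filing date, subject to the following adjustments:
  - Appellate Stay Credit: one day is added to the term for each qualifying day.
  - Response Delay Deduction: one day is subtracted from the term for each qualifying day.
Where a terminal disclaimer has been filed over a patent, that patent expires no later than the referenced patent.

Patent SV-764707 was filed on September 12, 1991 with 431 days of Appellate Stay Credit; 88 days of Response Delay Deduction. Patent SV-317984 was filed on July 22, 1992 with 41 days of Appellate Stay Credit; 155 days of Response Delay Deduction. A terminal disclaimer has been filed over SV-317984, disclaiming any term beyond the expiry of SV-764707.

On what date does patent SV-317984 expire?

March 30, 2012

Natural term of SV-317984:
  Base: filing + 20 years → 22 July 2012.
  Appellate Stay Credit: +41 days → 1 September 2012.
  Response Delay Deduction: −155 days → 30 March 2012.
Expiry of referenced patent SV-764707:
  Base: filing + 20 years → 12 September 2011.
  Appellate Stay Credit: +431 days → 16 November 2012.
  Response Delay Deduction: −88 days → 20 August 2012.
Terminal disclaimer: SV-317984 expires on the earlier of 30 March 2012 and 20 August 2012.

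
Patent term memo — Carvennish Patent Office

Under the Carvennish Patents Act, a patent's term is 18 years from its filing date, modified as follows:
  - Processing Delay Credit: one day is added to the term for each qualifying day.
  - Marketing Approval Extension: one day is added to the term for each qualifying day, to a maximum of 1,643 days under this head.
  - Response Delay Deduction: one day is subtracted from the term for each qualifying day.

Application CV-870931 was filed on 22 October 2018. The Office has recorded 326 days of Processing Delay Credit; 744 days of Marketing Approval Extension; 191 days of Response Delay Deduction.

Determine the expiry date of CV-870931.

March 20, 2039

Base term: filing date + 18 years → 22 October 2036.
Processing Delay Credit: +326 days → 13 September 2037.
Marketing Approval Extension: 744 days (within the 1643-day cap) → +744 days → 27 September 2039.
Response Delay Deduction: −191 days → 20 March 2039.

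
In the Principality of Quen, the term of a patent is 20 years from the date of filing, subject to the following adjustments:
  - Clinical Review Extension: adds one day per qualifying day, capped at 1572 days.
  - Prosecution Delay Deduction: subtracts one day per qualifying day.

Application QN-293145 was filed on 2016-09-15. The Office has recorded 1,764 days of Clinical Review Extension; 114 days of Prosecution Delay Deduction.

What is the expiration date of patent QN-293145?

2040-09-12

Base term: filing date + 20 years → 15 September 2036.
Clinical Review Extension: 1764 days claimed exceeds the 1572-day cap, so +1572 days → 4 January 2041.
Prosecution Delay Deduction: −114 days → 12 September 2040.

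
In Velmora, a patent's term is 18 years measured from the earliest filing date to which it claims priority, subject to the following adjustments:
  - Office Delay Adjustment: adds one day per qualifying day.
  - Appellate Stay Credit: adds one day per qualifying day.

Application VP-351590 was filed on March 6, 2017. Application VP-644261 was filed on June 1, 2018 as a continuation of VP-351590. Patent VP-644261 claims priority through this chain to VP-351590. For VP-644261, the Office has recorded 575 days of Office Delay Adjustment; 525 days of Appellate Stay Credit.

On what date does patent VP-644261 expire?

2038-03-10

Earliest priority filing: 6 March 2017.
Base term: 6 March 2017 + 18 years → 6 March 2035.
Office Delay Adjustment: +575 days → 1 October 2036.
Appellate Stay Credit: +525 days → 10 March 2038.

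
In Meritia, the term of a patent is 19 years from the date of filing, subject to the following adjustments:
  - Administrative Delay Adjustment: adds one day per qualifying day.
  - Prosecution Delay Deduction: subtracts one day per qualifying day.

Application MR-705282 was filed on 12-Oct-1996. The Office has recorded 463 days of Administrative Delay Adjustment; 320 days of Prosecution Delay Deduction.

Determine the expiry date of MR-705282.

2016-03-03

Base term: filing date + 19 years → 12 October 2015.
Administrative Delay Adjustment: +463 days → 17 January 2017.
Prosecution Delay Deduction: −320 days → 3 March 2016.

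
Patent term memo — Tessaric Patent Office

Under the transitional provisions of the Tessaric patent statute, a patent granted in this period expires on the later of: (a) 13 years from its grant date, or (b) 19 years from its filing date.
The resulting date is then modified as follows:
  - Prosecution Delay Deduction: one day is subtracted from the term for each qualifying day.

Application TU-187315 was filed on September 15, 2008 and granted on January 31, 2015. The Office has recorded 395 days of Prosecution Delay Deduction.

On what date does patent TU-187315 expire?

(a) grant + 13 years → 31 January 2028.
(b) filing + 19 years → 15 September 2027.
Later of the two: 31 January 2028.
Prosecution Delay Deduction: −395 days → 1 January 2027.

January 1, 2027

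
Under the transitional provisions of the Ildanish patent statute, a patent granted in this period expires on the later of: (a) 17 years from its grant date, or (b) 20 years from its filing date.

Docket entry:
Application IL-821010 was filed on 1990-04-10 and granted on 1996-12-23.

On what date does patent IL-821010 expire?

2013-12-23

(a) grant + 17 years → 23 December 2013.
(b) filing + 20 years → 10 April 2010.
Later of the two: 23 December 2013.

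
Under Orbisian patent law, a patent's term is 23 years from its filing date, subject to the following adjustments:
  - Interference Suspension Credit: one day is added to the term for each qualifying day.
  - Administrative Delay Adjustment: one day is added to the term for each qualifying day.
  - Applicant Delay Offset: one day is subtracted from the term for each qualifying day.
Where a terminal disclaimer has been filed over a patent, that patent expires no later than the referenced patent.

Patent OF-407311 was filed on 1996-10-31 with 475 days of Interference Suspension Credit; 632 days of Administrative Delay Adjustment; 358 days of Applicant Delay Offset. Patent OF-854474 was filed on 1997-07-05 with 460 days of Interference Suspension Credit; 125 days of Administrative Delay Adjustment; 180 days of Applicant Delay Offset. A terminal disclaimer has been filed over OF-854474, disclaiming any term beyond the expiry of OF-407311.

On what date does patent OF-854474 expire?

Natural term of OF-854474:
  Base: filing + 23 years → 5 July 2020.
  Interference Suspension Credit: +460 days → 8 October 2021.
  Administrative Delay Adjustment: +125 days → 10 February 2022.
  Applicant Delay Offset: −180 days → 14 August 2021.
Expiry of referenced patent OF-407311:
  Base: filing + 23 years → 31 October 2019.
  Interference Suspension Credit: +475 days → 17 February 2021.
  Administrative Delay Adjustment: +632 days → 11 November 2022.
  Applicant Delay Offset: −358 days → 18 November 2021.
Terminal disclaimer: OF-854474 expires on the earlier of 14 August 2021 and 18 November 2021.

2021-08-14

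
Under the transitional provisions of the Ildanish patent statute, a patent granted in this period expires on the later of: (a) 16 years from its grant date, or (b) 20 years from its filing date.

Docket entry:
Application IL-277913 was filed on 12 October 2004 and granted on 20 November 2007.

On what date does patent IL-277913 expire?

2024-10-12

(a) grant + 16 years → 20 November 2023.
(b) filing + 20 years → 12 October 2024.
Later of the two: 12 October 2024.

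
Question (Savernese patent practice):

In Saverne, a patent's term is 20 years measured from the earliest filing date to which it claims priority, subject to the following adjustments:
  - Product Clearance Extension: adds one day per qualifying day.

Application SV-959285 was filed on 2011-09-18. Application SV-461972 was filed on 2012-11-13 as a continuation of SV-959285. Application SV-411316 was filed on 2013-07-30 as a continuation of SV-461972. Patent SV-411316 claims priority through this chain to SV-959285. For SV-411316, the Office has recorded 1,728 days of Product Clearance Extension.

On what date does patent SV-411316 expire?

Earliest priority filing: 18 September 2011.
Base term: 18 September 2011 + 20 years → 18 September 2031.
Product Clearance Extension: +1728 days → 11 June 2036.

2036-06-11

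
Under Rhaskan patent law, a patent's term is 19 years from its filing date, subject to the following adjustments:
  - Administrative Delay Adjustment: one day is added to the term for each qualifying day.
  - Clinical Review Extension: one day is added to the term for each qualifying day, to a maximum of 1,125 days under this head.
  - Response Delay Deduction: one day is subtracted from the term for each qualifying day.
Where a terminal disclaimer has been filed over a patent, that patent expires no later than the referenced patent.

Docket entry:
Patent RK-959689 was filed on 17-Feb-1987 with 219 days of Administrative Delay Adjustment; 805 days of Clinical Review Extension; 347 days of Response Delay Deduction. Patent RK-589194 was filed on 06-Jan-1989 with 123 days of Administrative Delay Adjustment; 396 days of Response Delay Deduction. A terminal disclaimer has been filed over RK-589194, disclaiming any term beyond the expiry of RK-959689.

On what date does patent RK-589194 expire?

April 8, 2007

Natural term of RK-589194:
  Base: filing + 19 years → 6 January 2008.
  Administrative Delay Adjustment: +123 days → 8 May 2008.
  Response Delay Deduction: −396 days → 8 April 2007.
Expiry of referenced patent RK-959689:
  Base: filing + 19 years → 17 February 2006.
  Administrative Delay Adjustment: +219 days → 24 September 2006.
  Clinical Review Extension: 805 days (within the 1125-day cap) → +805 days → 7 December 2008.
  Response Delay Deduction: −347 days → 26 December 2007.
Terminal disclaimer: RK-589194 expires on the earlier of 8 April 2007 and 26 December 2007.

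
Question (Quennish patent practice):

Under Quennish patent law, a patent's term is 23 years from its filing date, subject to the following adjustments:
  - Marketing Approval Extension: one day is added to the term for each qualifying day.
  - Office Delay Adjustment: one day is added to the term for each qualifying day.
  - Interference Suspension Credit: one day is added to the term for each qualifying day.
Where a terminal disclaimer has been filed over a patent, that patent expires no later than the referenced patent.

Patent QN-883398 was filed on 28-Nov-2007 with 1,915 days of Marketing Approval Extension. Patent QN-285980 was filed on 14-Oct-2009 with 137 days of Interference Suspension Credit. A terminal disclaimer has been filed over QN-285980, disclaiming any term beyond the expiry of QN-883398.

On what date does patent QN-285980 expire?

Natural term of QN-285980:
  Base: filing + 23 years → 14 October 2032.
  Interference Suspension Credit: +137 days → 28 February 2033.
Expiry of referenced patent QN-883398:
  Base: filing + 23 years → 28 November 2030.
  Marketing Approval Extension: +1915 days → 25 February 2036.
Terminal disclaimer: QN-285980 expires on the earlier of 28 February 2033 and 25 February 2036.

February 28, 2033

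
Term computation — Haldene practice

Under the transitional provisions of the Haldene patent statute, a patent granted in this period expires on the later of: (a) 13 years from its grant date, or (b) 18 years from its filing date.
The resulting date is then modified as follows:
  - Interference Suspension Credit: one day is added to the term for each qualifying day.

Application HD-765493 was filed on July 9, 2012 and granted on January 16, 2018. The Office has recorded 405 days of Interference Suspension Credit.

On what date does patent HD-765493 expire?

2032-02-25

(a) grant + 13 years → 16 January 2031.
(b) filing + 18 years → 9 July 2030.
Later of the two: 16 January 2031.
Interference Suspension Credit: +405 days → 25 February 2032.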